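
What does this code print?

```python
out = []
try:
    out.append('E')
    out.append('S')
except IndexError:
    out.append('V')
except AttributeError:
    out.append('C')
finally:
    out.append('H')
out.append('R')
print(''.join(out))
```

Execution trace: 'E' (try body) → 'S' (try body, no exception) → 'H' (finally) → 'R' (after the try/except). Output: ESHR

Answer: ESHR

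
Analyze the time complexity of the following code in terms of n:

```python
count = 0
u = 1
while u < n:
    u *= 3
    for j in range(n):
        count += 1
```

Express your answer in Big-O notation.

Each loop level contributes: log n × n. Multiplying the contributions gives O(n log n).

Answer: O(n log n)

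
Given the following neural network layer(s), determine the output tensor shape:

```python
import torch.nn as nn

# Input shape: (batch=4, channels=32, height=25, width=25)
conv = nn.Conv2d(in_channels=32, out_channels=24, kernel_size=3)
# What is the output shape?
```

Input: (4, 32, 25, 25) -> Output: (4, 24, 23, 23)

Answer: (4, 24, 23, 23)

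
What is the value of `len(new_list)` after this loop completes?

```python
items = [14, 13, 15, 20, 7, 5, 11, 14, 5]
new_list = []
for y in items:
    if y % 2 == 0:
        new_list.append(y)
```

Count even numbers in [14, 13, 15, 20, 7, 5, 11, 14, 5]
`new_list` takes the values: [] → [14] → [14, 20] → [14, 20, 14]
So `len(new_list)` = 3

Answer: 3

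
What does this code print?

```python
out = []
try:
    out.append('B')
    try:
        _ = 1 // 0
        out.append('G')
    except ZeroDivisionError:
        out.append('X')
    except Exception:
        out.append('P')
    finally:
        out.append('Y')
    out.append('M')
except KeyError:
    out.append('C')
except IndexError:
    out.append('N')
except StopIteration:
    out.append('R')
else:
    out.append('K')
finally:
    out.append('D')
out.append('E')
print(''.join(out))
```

Execution trace: 'B' (try body) → 'X' (inner except ZeroDivisionError) → 'Y' (inner finally) → 'M' (try body, no exception) → 'K' (else) → 'D' (finally) → 'E' (after the try/except). Output: BXYMKDE

Answer: BXYMKDE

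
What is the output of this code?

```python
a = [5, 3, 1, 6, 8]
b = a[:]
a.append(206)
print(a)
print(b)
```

Key concept: slice [:] creates copy.
Step by step:
`a = [5, 3, 1, 6, 8]` → a = [5, 3, 1, 6, 8]
`b = a[:]` → b = [5, 3, 1, 6, 8]
`a.append(206)` → a = [5, 3, 1, 6, 8, 206]
`print(a)` → prints [5, 3, 1, 6, 8, 206]
`print(b)` → prints [5, 3, 1, 6, 8]

Answer:
[5, 3, 1, 6, 8, 206]
[5, 3, 1, 6, 8]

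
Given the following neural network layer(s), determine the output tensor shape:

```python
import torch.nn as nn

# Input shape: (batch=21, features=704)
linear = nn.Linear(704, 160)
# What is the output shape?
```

Input: (21, 704) -> Output: (21, 160)

Answer: (21, 160)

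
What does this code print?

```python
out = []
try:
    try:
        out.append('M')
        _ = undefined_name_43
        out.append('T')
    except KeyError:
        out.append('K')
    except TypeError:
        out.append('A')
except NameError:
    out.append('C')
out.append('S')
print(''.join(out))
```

Execution trace: 'M' (try body) → 'C' (outer except NameError) → 'S' (after the try/except). Output: MCS

Answer: MCS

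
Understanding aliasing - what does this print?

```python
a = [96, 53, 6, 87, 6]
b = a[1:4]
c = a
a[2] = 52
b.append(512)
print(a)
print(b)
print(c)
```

Key concept: slice vs alias.
Step by step:
`a = [96, 53, 6, 87, 6]` → a = [96, 53, 6, 87, 6]
`b = a[1:4]` → b = [53, 6, 87]
`c = a` → c = [96, 53, 6, 87, 6] (same object as a)
`a[2] = 52` → a = [96, 53, 52, 87, 6] (same object as c); c = [96, 53, 52, 87, 6] (same object as a)
`b.append(512)` → b = [53, 6, 87, 512]
`print(a)` → prints [96, 53, 52, 87, 6]
`print(b)` → prints [53, 6, 87, 512]
`print(c)` → prints [96, 53, 52, 87, 6]

Answer:
[96, 53, 52, 87, 6]
[53, 6, 87, 512]
[96, 53, 52, 87, 6]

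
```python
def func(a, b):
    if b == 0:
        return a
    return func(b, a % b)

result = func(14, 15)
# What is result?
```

func(14, 15) -> func(15, 14) -> func(14, 1) -> func(1, 0) -> 1

Answer: 1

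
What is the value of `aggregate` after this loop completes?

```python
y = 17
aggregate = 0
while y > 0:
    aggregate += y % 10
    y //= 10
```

Sum digits of 17
`aggregate` takes the values: 0 → 7 → 8

Answer: 8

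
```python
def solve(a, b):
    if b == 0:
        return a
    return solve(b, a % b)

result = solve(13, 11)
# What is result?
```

solve(13, 11) -> solve(11, 2) -> solve(2, 1) -> solve(1, 0) -> 1

Answer: 1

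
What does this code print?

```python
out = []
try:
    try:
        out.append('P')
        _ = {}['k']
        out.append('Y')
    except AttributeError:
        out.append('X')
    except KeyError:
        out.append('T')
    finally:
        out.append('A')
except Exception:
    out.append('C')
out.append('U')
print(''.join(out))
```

Execution trace: 'P' (inner try body) → 'T' (inner except KeyError) → 'A' (inner finally) → 'U' (after the try/except). Output: PTAU

Answer: PTAU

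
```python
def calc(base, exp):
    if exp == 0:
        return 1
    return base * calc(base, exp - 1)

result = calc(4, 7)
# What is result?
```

calc(4, 7) = 4 * 4 * 4 * 4 * 4 * 4 * 4 = 16384

Answer: 16384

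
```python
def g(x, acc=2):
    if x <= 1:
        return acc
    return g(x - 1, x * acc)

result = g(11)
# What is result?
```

Accumulator trace (n, acc): (11, 2) -> (10, 22) -> (9, 220) -> (8, 1980) -> (7, 15840) -> (6, 110880) -> (5, 665280) -> (4, 3326400) -> (3, 13305600) -> (2, 39916800) -> (1, 79833600) -> return 79833600

Answer: 79833600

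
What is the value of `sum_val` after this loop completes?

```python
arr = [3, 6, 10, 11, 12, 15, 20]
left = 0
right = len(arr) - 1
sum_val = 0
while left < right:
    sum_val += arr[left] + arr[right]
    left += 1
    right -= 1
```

Sum of pairs from ends
`sum_val` takes the values: 0 → 23 → 44 → 66

Answer: 66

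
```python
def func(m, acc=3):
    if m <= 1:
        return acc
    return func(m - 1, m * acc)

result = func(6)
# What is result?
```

Accumulator trace (n, acc): (6, 3) -> (5, 18) -> (4, 90) -> (3, 360) -> (2, 1080) -> (1, 2160) -> return 2160

Answer: 2160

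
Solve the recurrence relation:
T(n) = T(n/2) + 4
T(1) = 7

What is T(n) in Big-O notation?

Each step divides n by 2 and adds 4. After log_2(n) steps we reach T(1)=7. So T(n) = 4·log_2(n) + 7 = O(log n).

Answer: O(log n)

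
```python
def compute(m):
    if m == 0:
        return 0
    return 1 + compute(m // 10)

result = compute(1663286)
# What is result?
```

Count of digits of 1663286: 7

Answer: 7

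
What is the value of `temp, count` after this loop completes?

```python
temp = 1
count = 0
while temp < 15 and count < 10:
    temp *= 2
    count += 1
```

Double until >= 15 or 10 iterations
`temp, count` takes the values: (1, 0) → (2, 0) → (2, 1) → (4, 1) → (4, 2) → (8, 2) → (8, 3) → (16, 3) → (16, 4)

Answer: 16, 4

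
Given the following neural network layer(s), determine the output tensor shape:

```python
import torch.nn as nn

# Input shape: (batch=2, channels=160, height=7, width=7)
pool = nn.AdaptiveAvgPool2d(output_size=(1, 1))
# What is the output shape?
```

Input: (2, 160, 7, 7) -> Output: (2, 160, 1, 1)

Answer: (2, 160, 1, 1)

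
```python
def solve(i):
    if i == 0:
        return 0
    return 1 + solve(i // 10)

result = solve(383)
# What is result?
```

Count of digits of 383: 3

Answer: 3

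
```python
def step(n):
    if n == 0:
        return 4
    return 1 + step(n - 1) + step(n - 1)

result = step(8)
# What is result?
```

step(n) = 1 + 2·step(n-1), step(0)=4. Closed form: (4+1)·2^8 - 1 = 1279.

Answer: 1279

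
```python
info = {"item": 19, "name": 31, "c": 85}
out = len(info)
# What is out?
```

Trace:
`info = {"item": 19, "name": 31, "c": 85}` → info = {'item': 19, 'name': 31, 'c': 85}
`out = len(info)` → out = 3
So out = 3

Answer: 3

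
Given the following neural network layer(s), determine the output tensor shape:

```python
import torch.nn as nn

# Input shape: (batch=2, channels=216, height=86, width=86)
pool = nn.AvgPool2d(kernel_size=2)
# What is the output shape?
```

Input: (2, 216, 86, 86) -> Output: (2, 216, 43, 43)

Answer: (2, 216, 43, 43)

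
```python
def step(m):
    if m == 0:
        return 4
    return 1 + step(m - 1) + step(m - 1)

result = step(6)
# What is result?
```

step(m) = 1 + 2·step(m-1), step(0)=4. Closed form: (4+1)·2^6 - 1 = 319.

Answer: 319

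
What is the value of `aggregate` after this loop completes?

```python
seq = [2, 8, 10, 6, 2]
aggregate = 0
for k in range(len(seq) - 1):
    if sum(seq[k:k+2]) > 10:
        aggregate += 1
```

Count windows with sum > 10
`aggregate` takes the values: 0 → 1 → 2

Answer: 2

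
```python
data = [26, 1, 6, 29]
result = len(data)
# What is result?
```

Trace:
`data = [26, 1, 6, 29]` → data = [26, 1, 6, 29]
`result = len(data)` → result = 4
So result = 4

Answer: 4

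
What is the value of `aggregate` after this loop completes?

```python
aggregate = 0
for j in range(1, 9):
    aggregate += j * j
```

Sum of squares 1² to 8² = 204
`aggregate` takes the values: 0 → 1 → 5 → 14 → 30 → 55 → 91 → 140 → 204

Answer: 204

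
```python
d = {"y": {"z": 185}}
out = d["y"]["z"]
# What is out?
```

Trace:
`d = {"y": {"z": 185}}` → d = {'y': {'z': 185}}
`out = d["y"]["z"]` → out = 185
So out = 185

Answer: 185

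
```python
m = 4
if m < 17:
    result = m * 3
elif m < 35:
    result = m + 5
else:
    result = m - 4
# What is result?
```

Trace:
`m = 4` → m = 4
`if m < 17: ...` → m < 17 is True → result = 12
So result = 12

Answer: 12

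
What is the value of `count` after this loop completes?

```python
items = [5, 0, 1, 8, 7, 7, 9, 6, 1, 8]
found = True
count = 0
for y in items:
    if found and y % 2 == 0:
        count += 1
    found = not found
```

Count even values at even positions
`count` takes the values: 0

Answer: 0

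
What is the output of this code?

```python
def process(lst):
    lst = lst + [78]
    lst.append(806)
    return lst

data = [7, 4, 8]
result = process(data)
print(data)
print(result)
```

Key concept: rebinding parameter vs mutation.
Step by step:
`data = [7, 4, 8]` → data = [7, 4, 8]
`result = process(data)` → result = [7, 4, 8, 78, 806]
`print(data)` → prints [7, 4, 8]
`print(result)` → prints [7, 4, 8, 78, 806]

Answer:
[7, 4, 8]
[7, 4, 8, 78, 806]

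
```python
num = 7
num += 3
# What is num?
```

Trace:
`num = 7` → num = 7
`num += 3` → num = 10
So num = 10

Answer: 10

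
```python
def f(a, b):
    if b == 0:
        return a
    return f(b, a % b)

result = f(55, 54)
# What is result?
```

f(55, 54) -> f(54, 1) -> f(1, 0) -> 1

Answer: 1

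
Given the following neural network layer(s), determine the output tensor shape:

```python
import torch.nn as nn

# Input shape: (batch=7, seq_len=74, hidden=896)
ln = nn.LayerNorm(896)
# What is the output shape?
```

Input: (7, 74, 896) -> Output: (7, 74, 896)

Answer: (7, 74, 896)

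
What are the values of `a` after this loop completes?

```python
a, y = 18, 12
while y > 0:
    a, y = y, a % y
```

GCD of 18 and 12
`a` takes the values: 18 → 12 → 6

Answer: 6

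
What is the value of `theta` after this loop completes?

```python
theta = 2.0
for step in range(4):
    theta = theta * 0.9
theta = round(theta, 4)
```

Exponential decay: 2.0 * 0.9^4
`theta` takes the values: 2.0 → 1.8 → 1.62 → 1.458 → 1.3122

Answer: 1.3122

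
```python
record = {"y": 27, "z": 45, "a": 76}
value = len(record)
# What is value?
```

Trace:
`record = {"y": 27, "z": 45, "a": 76}` → record = {'y': 27, 'z': 45, 'a': 76}
`value = len(record)` → value = 3
So value = 3

Answer: 3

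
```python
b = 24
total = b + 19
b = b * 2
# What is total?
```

Trace:
`b = 24` → b = 24
`total = b + 19` → total = 43
`b = b * 2` → b = 48
So total = 43

Answer: 43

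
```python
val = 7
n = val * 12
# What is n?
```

Trace:
`val = 7` → val = 7
`n = val * 12` → n = 84
So n = 84

Answer: 84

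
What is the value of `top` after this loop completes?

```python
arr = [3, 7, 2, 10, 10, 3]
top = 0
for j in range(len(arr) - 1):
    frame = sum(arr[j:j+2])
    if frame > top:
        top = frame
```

Max sum of 2-element window in [3, 7, 2, 10, 10, 3]
`top` takes the values: 0 → 10 → 12 → 20

Answer: 20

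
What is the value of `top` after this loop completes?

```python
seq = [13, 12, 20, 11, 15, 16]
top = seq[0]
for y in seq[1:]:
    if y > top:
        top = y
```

Maximum of [13, 12, 20, 11, 15, 16]
`top` takes the values: 13 → 20

Answer: 20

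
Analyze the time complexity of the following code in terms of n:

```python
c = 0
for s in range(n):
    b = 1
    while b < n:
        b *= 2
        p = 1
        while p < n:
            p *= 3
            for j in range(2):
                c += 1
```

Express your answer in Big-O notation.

Each loop level contributes: n × log n × log n × 1. Multiplying the contributions gives O(n log² n).

Answer: O(n log² n)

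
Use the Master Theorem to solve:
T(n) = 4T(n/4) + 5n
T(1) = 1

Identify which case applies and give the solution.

a=4, b=4, f(n)=5n. log_4(4) = 1. Since c=1 = 1, Case 2 applies: T(n) = Θ(n^log_b(a) · log n) = O(n log n).

Answer: O(n log n) - Case 2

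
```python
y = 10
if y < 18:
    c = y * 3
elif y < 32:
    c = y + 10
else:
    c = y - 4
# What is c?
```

Trace:
`y = 10` → y = 10
`if y < 18: ...` → y < 18 is True → c = 30
So c = 30

Answer: 30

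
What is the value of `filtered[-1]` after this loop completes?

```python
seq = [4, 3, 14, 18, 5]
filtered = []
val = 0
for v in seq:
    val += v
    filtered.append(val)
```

Cumulative sum ends at 44
`filtered` takes the values: [] → [4] → [4, 7] → [4, 7, 21] → [4, 7, 21, 39] → [4, 7, 21, 39, 44]
So `filtered[-1]` = 44

Answer: 44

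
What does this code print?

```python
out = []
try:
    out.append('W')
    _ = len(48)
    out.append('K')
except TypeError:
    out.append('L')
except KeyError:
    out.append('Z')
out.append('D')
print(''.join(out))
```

Execution trace: 'W' (try body) → 'L' (except TypeError) → 'D' (after the try/except). Output: WLD

Answer: WLD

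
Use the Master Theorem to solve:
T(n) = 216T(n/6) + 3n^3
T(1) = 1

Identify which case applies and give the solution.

a=216, b=6, f(n)=3n^3. log_6(216) = 3. Since c=3 = 3, Case 2 applies: T(n) = Θ(n^log_b(a) · log n) = O(n^3 log n).

Answer: O(n^3 log n) - Case 2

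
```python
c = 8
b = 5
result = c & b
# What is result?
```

Trace:
`c = 8` → c = 8
`b = 5` → b = 5
`result = c & b` → result = 0
So result = 0

Answer: 0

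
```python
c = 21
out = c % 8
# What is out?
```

Trace:
`c = 21` → c = 21
`out = c % 8` → out = 5
So out = 5

Answer: 5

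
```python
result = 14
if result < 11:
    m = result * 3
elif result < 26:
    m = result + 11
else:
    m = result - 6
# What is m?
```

Trace:
`result = 14` → result = 14
`if result < 11: ...` → result < 11 is False, result < 26 is True → m = 25
So m = 25

Answer: 25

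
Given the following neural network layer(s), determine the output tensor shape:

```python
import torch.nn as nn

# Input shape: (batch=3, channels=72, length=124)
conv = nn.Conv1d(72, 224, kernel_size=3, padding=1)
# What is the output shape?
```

Input: (3, 72, 124) -> Output: (3, 224, 124)

Answer: (3, 224, 124)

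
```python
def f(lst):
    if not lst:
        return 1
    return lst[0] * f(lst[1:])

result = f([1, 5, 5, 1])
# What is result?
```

Product over [1, 5, 5, 1] = 1 * 5 * 5 * 1 = 25

Answer: 25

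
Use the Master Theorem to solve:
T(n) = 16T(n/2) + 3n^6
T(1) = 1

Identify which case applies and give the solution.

a=16, b=2, f(n)=3n^6. log_2(16) = 4. Since c=6 > 4 and the regularity condition holds (16(n/2)^6 = (16/2^6)n^6 with 16/2^6 < 1), Case 3 applies: T(n) = Θ(f(n)) = O(n^6).

Answer: O(n^6) - Case 3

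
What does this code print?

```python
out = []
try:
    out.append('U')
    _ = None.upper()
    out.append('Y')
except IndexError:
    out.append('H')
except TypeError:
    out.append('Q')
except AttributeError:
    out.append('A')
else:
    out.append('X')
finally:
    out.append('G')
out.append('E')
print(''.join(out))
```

Execution trace: 'U' (try body) → 'A' (except AttributeError) → 'G' (finally) → 'E' (after the try/except). Output: UAGE

Answer: UAGE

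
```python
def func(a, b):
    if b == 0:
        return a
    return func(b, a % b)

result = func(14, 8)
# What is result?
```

func(14, 8) -> func(8, 6) -> func(6, 2) -> func(2, 0) -> 2

Answer: 2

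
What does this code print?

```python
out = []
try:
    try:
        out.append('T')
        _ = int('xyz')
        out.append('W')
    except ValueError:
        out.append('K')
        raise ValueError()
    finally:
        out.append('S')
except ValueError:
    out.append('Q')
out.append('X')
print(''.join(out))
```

Execution trace: 'T' (inner try body) → 'K' (inner except ValueError) → 'S' (inner finally) → 'Q' (outer except ValueError) → 'X' (after the try/except). Output: TKSQX

Answer: TKSQX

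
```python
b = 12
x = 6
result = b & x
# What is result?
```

Trace:
`b = 12` → b = 12
`x = 6` → x = 6
`result = b & x` → result = 4
So result = 4

Answer: 4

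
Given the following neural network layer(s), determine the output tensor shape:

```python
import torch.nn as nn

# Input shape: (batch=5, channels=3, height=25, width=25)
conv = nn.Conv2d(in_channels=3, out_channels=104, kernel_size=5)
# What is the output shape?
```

Input: (5, 3, 25, 25) -> Output: (5, 104, 21, 21)

Answer: (5, 104, 21, 21)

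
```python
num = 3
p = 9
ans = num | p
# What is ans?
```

Trace:
`num = 3` → num = 3
`p = 9` → p = 9
`ans = num | p` → ans = 11
So ans = 11

Answer: 11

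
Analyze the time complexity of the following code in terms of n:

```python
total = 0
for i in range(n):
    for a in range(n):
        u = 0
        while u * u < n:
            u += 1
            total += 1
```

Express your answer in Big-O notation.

Each loop level contributes: n × n × √n. Multiplying the contributions gives O(n^2√n).

Answer: O(n^2√n)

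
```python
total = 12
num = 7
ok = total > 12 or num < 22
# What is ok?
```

Trace:
`total = 12` → total = 12
`num = 7` → num = 7
`ok = total > 12 or num < 22` → ok = True
So ok = True

Answer: True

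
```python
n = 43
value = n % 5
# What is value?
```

Trace:
`n = 43` → n = 43
`value = n % 5` → value = 3
So value = 3

Answer: 3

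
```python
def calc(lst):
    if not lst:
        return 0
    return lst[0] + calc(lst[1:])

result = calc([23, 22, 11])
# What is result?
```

23 + 22 + 11 + 0 = 56

Answer: 56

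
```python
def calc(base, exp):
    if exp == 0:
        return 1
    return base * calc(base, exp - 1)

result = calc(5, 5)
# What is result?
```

calc(5, 5) = 5 * 5 * 5 * 5 * 5 = 3125

Answer: 3125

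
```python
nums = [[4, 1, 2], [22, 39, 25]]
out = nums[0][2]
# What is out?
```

Trace:
`nums = [[4, 1, 2], [22, 39, 25]]` → nums = [[4, 1, 2], [22, 39, 25]]
`out = nums[0][2]` → out = 2
So out = 2

Answer: 2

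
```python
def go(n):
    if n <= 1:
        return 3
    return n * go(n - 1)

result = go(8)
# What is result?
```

go(8) = 8 * 7 * 6 * 5 * 4 * 3 * 2 * 3 = 120960

Answer: 120960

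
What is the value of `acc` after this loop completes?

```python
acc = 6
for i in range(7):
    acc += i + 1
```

Start at 6, add 1 to 7 = 34
`acc` takes the values: 6 → 7 → 9 → 12 → 16 → 21 → 27 → 34

Answer: 34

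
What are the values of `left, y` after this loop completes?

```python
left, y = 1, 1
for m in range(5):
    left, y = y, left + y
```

Fibonacci: after 5 iterations
`left, y` takes the values: (1, 1) → (1, 2) → (2, 3) → (3, 5) → (5, 8) → (8, 13)

Answer: 8, 13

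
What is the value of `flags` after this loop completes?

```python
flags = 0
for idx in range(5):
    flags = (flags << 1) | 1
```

Build 5 consecutive 1-bits: 0b11111
`flags` takes the values: 0 → 1 → 3 → 7 → 15 → 31

Answer: 31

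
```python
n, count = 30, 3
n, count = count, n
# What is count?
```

Trace:
`n, count = 30, 3` → n = 30; count = 3
`n, count = count, n` → n = 3; count = 30
So count = 30

Answer: 30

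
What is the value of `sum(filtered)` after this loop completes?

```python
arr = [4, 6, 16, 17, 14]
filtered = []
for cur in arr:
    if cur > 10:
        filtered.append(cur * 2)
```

Sum of doubled values > 10
`filtered` takes the values: [] → [32] → [32, 34] → [32, 34, 28]
So `sum(filtered)` = 94

Answer: 94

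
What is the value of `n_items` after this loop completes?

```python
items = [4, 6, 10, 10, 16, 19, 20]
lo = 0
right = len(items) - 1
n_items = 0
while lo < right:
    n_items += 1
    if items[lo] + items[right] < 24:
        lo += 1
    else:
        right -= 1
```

Steps to find pair summing to 24
`n_items` takes the values: 0 → 1 → 2 → 3 → 4 → 5 → 6

Answer: 6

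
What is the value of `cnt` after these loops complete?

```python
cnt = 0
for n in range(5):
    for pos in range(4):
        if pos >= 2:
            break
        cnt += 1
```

Inner breaks at 2, outer runs 5 times
`cnt` takes the values: 0 → 1 → 2 → 3 → 4 → 5 → 6 → 7 → 8 → 9 → 10

Answer: 10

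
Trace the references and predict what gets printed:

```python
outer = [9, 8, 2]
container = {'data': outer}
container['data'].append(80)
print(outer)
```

Key concept: dict holds reference to list.
Step by step:
`outer = [9, 8, 2]` → outer = [9, 8, 2]
`container = {'data': outer}` → container = {'data': [9, 8, 2]}
`container['data'].append(80)` → outer = [9, 8, 2, 80]; container = {'data': [9, 8, 2, 80]}
`print(outer)` → prints [9, 8, 2, 80]

Answer: [9, 8, 2, 80]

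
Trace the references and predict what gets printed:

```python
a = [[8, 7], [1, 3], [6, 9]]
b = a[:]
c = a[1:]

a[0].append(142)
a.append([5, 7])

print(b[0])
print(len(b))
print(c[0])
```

Key concept: slice with nested mutation.
Step by step:
`a = [[8, 7], [1, 3], [6, 9]]` → a = [[8, 7], [1, 3], [6, 9]]
`b = a[:]` → b = [[8, 7], [1, 3], [6, 9]]
`c = a[1:]` → c = [[1, 3], [6, 9]]
`a[0].append(142)` → a = [[8, 7, 142], [1, 3], [6, 9]]; b = [[8, 7, 142], [1, 3], [6, 9]]
`a.append([5, 7])` → a = [[8, 7, 142], [1, 3], [6, 9], [5, 7]]
`print(b[0])` → prints [8, 7, 142]
`print(len(b))` → prints 3
`print(c[0])` → prints [1, 3]

Answer:
[8, 7, 142]
3
[1, 3]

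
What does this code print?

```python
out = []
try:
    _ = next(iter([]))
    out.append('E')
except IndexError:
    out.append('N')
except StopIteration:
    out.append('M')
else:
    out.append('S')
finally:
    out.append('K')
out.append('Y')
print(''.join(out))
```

Execution trace: 'M' (except StopIteration) → 'K' (finally) → 'Y' (after the try/except). Output: MKY

Answer: MKY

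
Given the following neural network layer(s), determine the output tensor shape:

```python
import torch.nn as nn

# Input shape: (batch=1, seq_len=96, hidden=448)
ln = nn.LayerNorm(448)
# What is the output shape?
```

Input: (1, 96, 448) -> Output: (1, 96, 448)

Answer: (1, 96, 448)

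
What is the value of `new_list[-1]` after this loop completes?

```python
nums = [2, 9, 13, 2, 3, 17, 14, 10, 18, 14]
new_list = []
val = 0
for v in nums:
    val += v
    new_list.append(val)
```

Cumulative sum ends at 102
`new_list` takes the values: [] → [2] → [2, 11] → [2, 11, 24] → [2, 11, 24, 26] → [2, 11, 24, 26, 29] → [2, 11, 24, 26, 29, 46] → [2, 11, 24, 26, 29, 46, 60] → [2, 11, 24, 26, 29, 46, 60, 70] → [2, 11, 24, 26, 29, 46, 60, 70, 88] → [2, 11, 24, 26, 29, 46, 60, 70, 88, 102]
So `new_list[-1]` = 102

Answer: 102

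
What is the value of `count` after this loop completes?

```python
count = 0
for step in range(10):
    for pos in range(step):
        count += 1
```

Triangle number: 0+1+2+...+9
`count` takes the values: 0 → 1 → 2 → 3 → 4 → 5 → 6 → 7 → 8 → 9 → 10 → 11 → 12 → 13 → 14 → 15 → 16 → 17 → 18 → 19 → 20 → 21 → 22 → 23 → 24 → 25 → 26 → 27 → 28 → 29 → … → 41 → 42 → 43 → 44 → 45

Answer: 45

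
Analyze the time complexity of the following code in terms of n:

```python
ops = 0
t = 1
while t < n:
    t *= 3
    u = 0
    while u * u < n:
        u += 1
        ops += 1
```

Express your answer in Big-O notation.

Each loop level contributes: log n × √n. Multiplying the contributions gives O(√n log n).

Answer: O(√n log n)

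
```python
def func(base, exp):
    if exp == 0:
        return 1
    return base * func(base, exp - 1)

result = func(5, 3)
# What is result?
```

func(5, 3) = 5 * 5 * 5 = 125

Answer: 125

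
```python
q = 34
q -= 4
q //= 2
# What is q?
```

Trace:
`q = 34` → q = 34
`q -= 4` → q = 30
`q //= 2` → q = 15
So q = 15

Answer: 15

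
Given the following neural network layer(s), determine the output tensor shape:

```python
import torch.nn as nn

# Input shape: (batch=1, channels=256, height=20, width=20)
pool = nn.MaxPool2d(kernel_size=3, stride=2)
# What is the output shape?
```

Input: (1, 256, 20, 20) -> Output: (1, 256, 9, 9)

Answer: (1, 256, 9, 9)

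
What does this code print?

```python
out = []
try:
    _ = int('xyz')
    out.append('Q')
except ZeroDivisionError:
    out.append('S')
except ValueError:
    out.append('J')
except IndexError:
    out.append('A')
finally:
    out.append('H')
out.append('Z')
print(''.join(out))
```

Execution trace: 'J' (except ValueError) → 'H' (finally) → 'Z' (after the try/except). Output: JHZ

Answer: JHZ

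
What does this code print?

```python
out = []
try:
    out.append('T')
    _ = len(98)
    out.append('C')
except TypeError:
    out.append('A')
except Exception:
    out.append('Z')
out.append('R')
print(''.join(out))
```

Execution trace: 'T' (try body) → 'A' (except TypeError) → 'R' (after the try/except). Output: TAR

Answer: TAR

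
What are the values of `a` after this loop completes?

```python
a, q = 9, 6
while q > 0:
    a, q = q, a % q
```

GCD of 9 and 6
`a` takes the values: 9 → 6 → 3

Answer: 3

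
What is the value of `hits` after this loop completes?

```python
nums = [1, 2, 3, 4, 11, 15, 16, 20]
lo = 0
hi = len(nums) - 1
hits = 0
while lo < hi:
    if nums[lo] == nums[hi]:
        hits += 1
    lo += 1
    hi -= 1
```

Count matching pairs from ends
`hits` takes the values: 0

Answer: 0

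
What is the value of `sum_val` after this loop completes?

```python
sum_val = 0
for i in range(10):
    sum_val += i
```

Sum of 0 to 9 = 45
`sum_val` takes the values: 0 → 1 → 3 → 6 → 10 → 15 → 21 → 28 → 36 → 45

Answer: 45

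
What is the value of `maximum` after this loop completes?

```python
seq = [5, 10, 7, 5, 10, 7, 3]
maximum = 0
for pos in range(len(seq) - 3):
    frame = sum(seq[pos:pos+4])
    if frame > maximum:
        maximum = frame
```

Max sum of 4-element window in [5, 10, 7, 5, 10, 7, 3]
`maximum` takes the values: 0 → 27 → 32

Answer: 32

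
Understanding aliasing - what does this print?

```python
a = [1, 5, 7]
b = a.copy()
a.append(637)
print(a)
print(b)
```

Key concept: list.copy() creates independent copy.
Step by step:
`a = [1, 5, 7]` → a = [1, 5, 7]
`b = a.copy()` → b = [1, 5, 7]
`a.append(637)` → a = [1, 5, 7, 637]
`print(a)` → prints [1, 5, 7, 637]
`print(b)` → prints [1, 5, 7]

Answer:
[1, 5, 7, 637]
[1, 5, 7]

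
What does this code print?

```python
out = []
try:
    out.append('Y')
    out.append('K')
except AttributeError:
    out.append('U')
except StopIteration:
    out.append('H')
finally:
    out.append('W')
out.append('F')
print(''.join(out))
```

Execution trace: 'Y' (try body) → 'K' (try body, no exception) → 'W' (finally) → 'F' (after the try/except). Output: YKWF

Answer: YKWF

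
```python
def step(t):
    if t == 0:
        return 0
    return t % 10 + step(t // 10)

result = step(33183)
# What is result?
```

Sum of digits of 33183: 3 + 8 + 1 + 3 + 3 = 18

Answer: 18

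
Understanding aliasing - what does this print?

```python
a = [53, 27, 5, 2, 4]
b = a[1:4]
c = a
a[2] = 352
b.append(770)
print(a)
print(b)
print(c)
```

Key concept: slice vs alias.
Step by step:
`a = [53, 27, 5, 2, 4]` → a = [53, 27, 5, 2, 4]
`b = a[1:4]` → b = [27, 5, 2]
`c = a` → c = [53, 27, 5, 2, 4] (same object as a)
`a[2] = 352` → a = [53, 27, 352, 2, 4] (same object as c); c = [53, 27, 352, 2, 4] (same object as a)
`b.append(770)` → b = [27, 5, 2, 770]
`print(a)` → prints [53, 27, 352, 2, 4]
`print(b)` → prints [27, 5, 2, 770]
`print(c)` → prints [53, 27, 352, 2, 4]

Answer:
[53, 27, 352, 2, 4]
[27, 5, 2, 770]
[53, 27, 352, 2, 4]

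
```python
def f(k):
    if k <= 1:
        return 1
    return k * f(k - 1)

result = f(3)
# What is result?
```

f(3) = 3 * 2 * 1 = 6

Answer: 6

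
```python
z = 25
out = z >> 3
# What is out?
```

Trace:
`z = 25` → z = 25
`out = z >> 3` → out = 3
So out = 3

Answer: 3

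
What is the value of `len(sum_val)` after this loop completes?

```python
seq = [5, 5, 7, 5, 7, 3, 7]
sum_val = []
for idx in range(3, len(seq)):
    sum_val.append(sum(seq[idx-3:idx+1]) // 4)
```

Number of 4-element averages
`sum_val` takes the values: [] → [5] → [5, 6] → [5, 6, 5] → [5, 6, 5, 5]
So `len(sum_val)` = 4

Answer: 4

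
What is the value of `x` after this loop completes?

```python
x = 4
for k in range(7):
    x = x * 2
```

Multiply by 2, 7 times: 4 * 2^7 = 512
`x` takes the values: 4 → 8 → 16 → 32 → 64 → 128 → 256 → 512

Answer: 512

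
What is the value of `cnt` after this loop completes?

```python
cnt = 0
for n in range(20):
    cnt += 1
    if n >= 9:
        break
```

Loop breaks when n reaches 9, cnt is 10
`cnt` takes the values: 0 → 1 → 2 → 3 → 4 → 5 → 6 → 7 → 8 → 9 → 10

Answer: 10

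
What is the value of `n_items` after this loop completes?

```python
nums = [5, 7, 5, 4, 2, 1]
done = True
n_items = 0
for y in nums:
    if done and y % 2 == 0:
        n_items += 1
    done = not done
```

Count even values at even positions
`n_items` takes the values: 0 → 1

Answer: 1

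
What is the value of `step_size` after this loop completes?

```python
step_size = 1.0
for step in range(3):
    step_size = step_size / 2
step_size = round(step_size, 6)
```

Halving LR 3 times: 1 / 2^3
`step_size` takes the values: 1.0 → 0.5 → 0.25 → 0.125

Answer: 0.125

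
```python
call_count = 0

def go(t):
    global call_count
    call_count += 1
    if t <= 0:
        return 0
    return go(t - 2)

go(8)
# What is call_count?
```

Linear recursion stepping by 2: 5 calls from t=8 down to ≤0.

Answer: 5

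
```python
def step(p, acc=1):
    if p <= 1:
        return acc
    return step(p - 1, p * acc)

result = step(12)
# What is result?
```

Accumulator trace (n, acc): (12, 1) -> (11, 12) -> (10, 132) -> (9, 1320) -> (8, 11880) -> (7, 95040) -> (6, 665280) -> (5, 3991680) -> (4, 19958400) -> (3, 79833600) -> (2, 239500800) -> (1, 479001600) -> return 479001600

Answer: 479001600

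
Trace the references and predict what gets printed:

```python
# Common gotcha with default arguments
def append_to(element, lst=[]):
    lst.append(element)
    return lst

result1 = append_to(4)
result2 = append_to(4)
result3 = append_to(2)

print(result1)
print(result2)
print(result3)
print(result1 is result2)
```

Key concept: mutable default argument gotcha.
Step by step:
`result1 = append_to(4)` → result1 = [4]
`result2 = append_to(4)` → result1 = [4, 4] (same object as result2); result2 = [4, 4] (same object as result1)
`result3 = append_to(2)` → result1 = [4, 4, 2] (same object as result2, result3); result2 = [4, 4, 2] (same object as result1, result3); result3 = [4, 4, 2] (same object as result1, result2)
`print(result1)` → prints [4, 4, 2]
`print(result2)` → prints [4, 4, 2]
`print(result3)` → prints [4, 4, 2]
`print(result1 is result2)` → prints True

Answer:
[4, 4, 2]
[4, 4, 2]
[4, 4, 2]
True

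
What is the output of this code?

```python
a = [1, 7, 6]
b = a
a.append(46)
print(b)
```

Key concept: basic list aliasing.
Step by step:
`a = [1, 7, 6]` → a = [1, 7, 6]
`b = a` → b = [1, 7, 6] (same object as a)
`a.append(46)` → a = [1, 7, 6, 46] (same object as b); b = [1, 7, 6, 46] (same object as a)
`print(b)` → prints [1, 7, 6, 46]

Answer: [1, 7, 6, 46]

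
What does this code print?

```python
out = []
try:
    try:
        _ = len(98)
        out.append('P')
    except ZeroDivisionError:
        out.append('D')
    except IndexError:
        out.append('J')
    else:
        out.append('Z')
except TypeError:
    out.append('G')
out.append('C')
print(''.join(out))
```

Execution trace: 'G' (outer except TypeError) → 'C' (after the try/except). Output: GC

Answer: GC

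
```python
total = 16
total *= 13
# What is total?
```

Trace:
`total = 16` → total = 16
`total *= 13` → total = 208
So total = 208

Answer: 208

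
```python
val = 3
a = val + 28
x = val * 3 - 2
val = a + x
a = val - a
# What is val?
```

Trace:
`val = 3` → val = 3
`a = val + 28` → a = 31
`x = val * 3 - 2` → x = 7
`val = a + x` → val = 38
`a = val - a` → a = 7
So val = 38

Answer: 38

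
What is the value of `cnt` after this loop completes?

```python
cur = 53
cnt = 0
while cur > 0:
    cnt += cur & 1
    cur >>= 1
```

Count set bits in 53 (binary: 0b110101)
`cnt` takes the values: 0 → 1 → 2 → 3 → 4

Answer: 4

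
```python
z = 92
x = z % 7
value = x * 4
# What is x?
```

Trace:
`z = 92` → z = 92
`x = z % 7` → x = 1
`value = x * 4` → value = 4
So x = 1

Answer: 1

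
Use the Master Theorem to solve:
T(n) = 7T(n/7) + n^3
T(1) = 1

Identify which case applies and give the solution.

a=7, b=7, f(n)=n^3. log_7(7) = 1. Since c=3 > 1 and the regularity condition holds (7(n/7)^3 = (7/7^3)n^3 with 7/7^3 < 1), Case 3 applies: T(n) = Θ(f(n)) = O(n^3).

Answer: O(n^3) - Case 3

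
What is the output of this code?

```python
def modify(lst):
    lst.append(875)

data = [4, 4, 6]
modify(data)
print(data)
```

Key concept: function modifies passed list.
Step by step:
`data = [4, 4, 6]` → data = [4, 4, 6]
`modify(data)` → data = [4, 4, 6, 875]
`print(data)` → prints [4, 4, 6, 875]

Answer: [4, 4, 6, 875]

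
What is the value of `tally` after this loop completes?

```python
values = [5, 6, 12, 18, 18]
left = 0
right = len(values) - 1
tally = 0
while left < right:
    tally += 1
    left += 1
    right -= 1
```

Iterations until pointers meet (list length 5)
`tally` takes the values: 0 → 1 → 2

Answer: 2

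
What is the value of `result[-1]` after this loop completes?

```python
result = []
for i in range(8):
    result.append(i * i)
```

Last element of squares 0 to 7
`result` takes the values: [] → [0] → [0, 1] → [0, 1, 4] → [0, 1, 4, 9] → [0, 1, 4, 9, 16] → [0, 1, 4, 9, 16, 25] → [0, 1, 4, 9, 16, 25, 36] → [0, 1, 4, 9, 16, 25, 36, 49]
So `result[-1]` = 49

Answer: 49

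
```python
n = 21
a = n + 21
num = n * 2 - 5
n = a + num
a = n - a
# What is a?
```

Trace:
`n = 21` → n = 21
`a = n + 21` → a = 42
`num = n * 2 - 5` → num = 37
`n = a + num` → n = 79
`a = n - a` → a = 37
So a = 37

Answer: 37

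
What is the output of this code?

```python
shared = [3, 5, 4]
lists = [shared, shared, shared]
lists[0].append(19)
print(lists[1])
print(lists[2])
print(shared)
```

Key concept: list of same reference.
Step by step:
`shared = [3, 5, 4]` → shared = [3, 5, 4]
`lists = [shared, shared, shared]` → lists = [[3, 5, 4], [3, 5, 4], [3, 5, 4]]
`lists[0].append(19)` → shared = [3, 5, 4, 19]; lists = [[3, 5, 4, 19], [3, 5, 4, 19], [3, 5, 4, 19]]
`print(lists[1])` → prints [3, 5, 4, 19]
`print(lists[2])` → prints [3, 5, 4, 19]
`print(shared)` → prints [3, 5, 4, 19]

Answer:
[3, 5, 4, 19]
[3, 5, 4, 19]
[3, 5, 4, 19]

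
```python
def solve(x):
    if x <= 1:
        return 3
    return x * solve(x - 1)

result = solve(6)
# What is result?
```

solve(6) = 6 * 5 * 4 * 3 * 2 * 3 = 2160

Answer: 2160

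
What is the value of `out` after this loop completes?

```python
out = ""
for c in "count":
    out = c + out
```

Reverse 'count'
`out` takes the values: "" → "c" → "oc" → "uoc" → "nuoc" → "tnuoc"

Answer: "tnuoc"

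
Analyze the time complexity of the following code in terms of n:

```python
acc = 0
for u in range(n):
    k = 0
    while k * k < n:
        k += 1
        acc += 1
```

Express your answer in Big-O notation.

Each loop level contributes: n × √n. Multiplying the contributions gives O(n√n).

Answer: O(n√n)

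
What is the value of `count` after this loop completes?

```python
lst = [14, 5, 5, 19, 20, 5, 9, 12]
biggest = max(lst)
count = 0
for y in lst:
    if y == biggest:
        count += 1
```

Count of max value 20 in [14, 5, 5, 19, 20, 5, 9, 12]
`count` takes the values: 0 → 1

Answer: 1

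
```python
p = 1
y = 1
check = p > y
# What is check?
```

Trace:
`p = 1` → p = 1
`y = 1` → y = 1
`check = p > y` → check = False
So check = False

Answer: False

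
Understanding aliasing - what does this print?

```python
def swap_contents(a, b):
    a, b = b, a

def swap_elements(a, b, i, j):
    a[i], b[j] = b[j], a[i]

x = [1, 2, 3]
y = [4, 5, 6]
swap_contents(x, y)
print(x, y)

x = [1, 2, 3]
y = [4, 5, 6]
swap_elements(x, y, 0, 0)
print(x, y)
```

Key concept: parameter rebinding vs mutation.
Step by step:
`x = [1, 2, 3]` → x = [1, 2, 3]
`y = [4, 5, 6]` → y = [4, 5, 6]
`swap_contents(x, y)` → no visible change to tracked variables
`print(x, y)` → prints [1, 2, 3] [4, 5, 6]
`x = [1, 2, 3]` → x = [1, 2, 3]
`y = [4, 5, 6]` → y = [4, 5, 6]
`swap_elements(x, y, 0, 0)` → x = [4, 2, 3]; y = [1, 5, 6]
`print(x, y)` → prints [4, 2, 3] [1, 5, 6]

Answer:
[1, 2, 3] [4, 5, 6]
[4, 2, 3] [1, 5, 6]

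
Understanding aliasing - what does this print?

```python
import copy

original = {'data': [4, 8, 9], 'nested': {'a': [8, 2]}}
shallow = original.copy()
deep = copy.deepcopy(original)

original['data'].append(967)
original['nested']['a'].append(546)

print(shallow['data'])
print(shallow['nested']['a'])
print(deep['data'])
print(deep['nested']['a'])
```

Key concept: comparing shallow vs deep copy.
Step by step:
`original = {'data': [4, 8, 9], 'nested': {'a': [8, 2]}}` → original = {'data': [4, 8, 9], 'nested': {'a': [8, 2]}}
`shallow = original.copy()` → shallow = {'data': [4, 8, 9], 'nested': {'a': [8, 2]}}
`deep = copy.deepcopy(original)` → deep = {'data': [4, 8, 9], 'nested': {'a': [8, 2]}}
`original['data'].append(967)` → original = {'data': [4, 8, 9, 967], 'nested': {'a': [8, 2]}}; shallow = {'data': [4, 8, 9, 967], 'nested': {'a': [8, 2]}}
`original['nested']['a'].append(546)` → original = {'data': [4, 8, 9, 967], 'nested': {'a': [8, 2, 546]}}; shallow = {'data': [4, 8, 9, 967], 'nested': {'a': [8, 2, 546]}}
`print(shallow['data'])` → prints [4, 8, 9, 967]
`print(shallow['nested']['a'])` → prints [8, 2, 546]
`print(deep['data'])` → prints [4, 8, 9]
`print(deep['nested']['a'])` → prints [8, 2]

Answer:
[4, 8, 9, 967]
[8, 2, 546]
[4, 8, 9]
[8, 2]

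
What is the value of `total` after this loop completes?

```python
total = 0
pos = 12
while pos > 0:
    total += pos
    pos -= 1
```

Sum 12 down to 1
`total` takes the values: 0 → 12 → 23 → 33 → 42 → 50 → 57 → 63 → 68 → 72 → 75 → 77 → 78

Answer: 78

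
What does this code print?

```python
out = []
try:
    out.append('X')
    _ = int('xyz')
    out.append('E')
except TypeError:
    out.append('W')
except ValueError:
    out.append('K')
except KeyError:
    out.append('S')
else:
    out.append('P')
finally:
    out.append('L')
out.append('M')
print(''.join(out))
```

Execution trace: 'X' (try body) → 'K' (except ValueError) → 'L' (finally) → 'M' (after the try/except). Output: XKLM

Answer: XKLM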